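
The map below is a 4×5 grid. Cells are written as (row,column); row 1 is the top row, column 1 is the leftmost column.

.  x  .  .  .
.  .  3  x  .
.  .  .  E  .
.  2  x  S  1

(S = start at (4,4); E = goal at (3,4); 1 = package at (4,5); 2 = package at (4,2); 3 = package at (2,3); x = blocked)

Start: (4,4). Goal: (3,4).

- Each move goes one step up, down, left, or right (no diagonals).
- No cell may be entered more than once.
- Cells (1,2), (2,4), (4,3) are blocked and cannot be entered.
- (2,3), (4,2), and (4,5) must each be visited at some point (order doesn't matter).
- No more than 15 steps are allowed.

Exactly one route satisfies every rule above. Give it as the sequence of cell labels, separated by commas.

(4,4), (4,5), (3,5), (2,5), (1,5), (1,4), (1,3), (2,3), (2,2), (2,1), (3,1), (4,1), (4,2), (3,2), (3,3), (3,4)

Any route must reach (2,3), (4,2), and (4,5) and still end at (3,4) within 15 moves, so the order of the required stops is forced.
Route from (4,4): right 1 to (4,5), up 3 to (1,5), left 2 to (1,3), down 1 to (2,3), left 2 to (2,1), down 2 to (4,1), right 1 to (4,2), up 1 to (3,2), right 2 to (3,4) — 15 moves in all.
Check: all required cells visited; 15 ≤ 15 moves.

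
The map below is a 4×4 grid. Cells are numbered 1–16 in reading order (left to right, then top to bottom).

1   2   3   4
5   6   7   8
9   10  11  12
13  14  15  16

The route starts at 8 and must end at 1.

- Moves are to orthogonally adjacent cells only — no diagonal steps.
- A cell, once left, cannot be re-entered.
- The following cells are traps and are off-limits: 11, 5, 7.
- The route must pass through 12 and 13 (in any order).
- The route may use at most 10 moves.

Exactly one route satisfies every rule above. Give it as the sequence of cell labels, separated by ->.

Any route must reach 12 and 13 and still end at 1 within 10 moves, so the order of the required stops is forced.
Route from 8: 2× down (reaching 16), 3× left (reaching 13), up to 9, right to 10, 2× up (reaching 2), left to 1 — 10 moves in all.
Check: all required cells visited; 10 ≤ 10 moves.

8 -> 12 -> 16 -> 15 -> 14 -> 13 -> 9 -> 10 -> 6 -> 2 -> 1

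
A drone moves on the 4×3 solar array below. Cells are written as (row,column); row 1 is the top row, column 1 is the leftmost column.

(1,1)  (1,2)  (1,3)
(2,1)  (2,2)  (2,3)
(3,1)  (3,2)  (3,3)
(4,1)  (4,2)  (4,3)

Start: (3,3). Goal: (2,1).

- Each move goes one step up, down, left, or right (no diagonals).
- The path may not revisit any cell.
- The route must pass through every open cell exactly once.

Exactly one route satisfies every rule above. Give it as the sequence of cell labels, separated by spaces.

Need to visit all 12 open cells exactly once, starting at (3,3) and ending at (2,1).
Cell (1,3) has only two open neighbours ((2,3) and (1,2)), so the path must pass straight through it: one of those is the cell it's entered from and the other is where it exits.
Route from (3,3): down 1 to (4,3), left 2 to (4,1), up 1 to (3,1), right 1 to (3,2), up 1 to (2,2), right 1 to (2,3), up 1 to (1,3), left 2 to (1,1), down 1 to (2,1) — 11 moves in all.
Check: all 12 open cells covered.

(3,3) (4,3) (4,2) (4,1) (3,1) (3,2) (2,2) (2,3) (1,3) (1,2) (1,1) (2,1)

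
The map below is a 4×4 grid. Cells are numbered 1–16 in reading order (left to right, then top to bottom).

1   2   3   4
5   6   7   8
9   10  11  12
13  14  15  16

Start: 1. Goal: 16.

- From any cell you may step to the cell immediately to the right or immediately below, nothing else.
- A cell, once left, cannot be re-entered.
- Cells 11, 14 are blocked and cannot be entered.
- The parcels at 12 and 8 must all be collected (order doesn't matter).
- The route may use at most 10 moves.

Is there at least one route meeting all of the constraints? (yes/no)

yes

One route that works: 1 → 5 → 6 → 7 → 8 → 12 → 16.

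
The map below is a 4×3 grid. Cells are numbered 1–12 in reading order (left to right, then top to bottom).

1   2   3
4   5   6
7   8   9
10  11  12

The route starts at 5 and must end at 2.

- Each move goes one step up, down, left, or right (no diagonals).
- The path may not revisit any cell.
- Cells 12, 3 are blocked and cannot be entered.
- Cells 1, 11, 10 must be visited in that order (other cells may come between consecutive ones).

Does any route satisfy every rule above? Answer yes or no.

no

Ignoring the required order, 2 revisit-free routes from 5 to 2 pass through all of 1, 11, and 10; the waypoint orders that occur are 11 → 10 → 1 (2) — never 1 → 11 → 10.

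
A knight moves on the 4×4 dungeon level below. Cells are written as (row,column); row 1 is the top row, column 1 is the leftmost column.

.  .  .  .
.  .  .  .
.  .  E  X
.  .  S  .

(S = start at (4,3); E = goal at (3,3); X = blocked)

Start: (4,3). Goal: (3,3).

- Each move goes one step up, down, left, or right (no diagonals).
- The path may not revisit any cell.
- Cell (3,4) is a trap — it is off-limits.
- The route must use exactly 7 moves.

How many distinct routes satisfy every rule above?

5

Need simple routes of exactly 7 moves from (4,3) to (3,3) (Manhattan distance 1, so 3 moves are spent on a detour and 3 undoing it).
Enumerating: (4,3) (4,2) (3,2) (2,2) (1,2) (1,3) (2,3) (3,3) | (4,3) (4,2) (3,2) (3,1) (2,1) (2,2) (2,3) (3,3) | (4,3) (4,2) (4,1) (3,1) (2,1) (2,2) (3,2) (3,3) | (4,3) (4,2) (4,1) (3,1) (2,1) (2,2) (2,3) (3,3) | (4,3) (4,2) (4,1) (3,1) (3,2) (2,2) (2,3) (3,3).
That gives 5 routes.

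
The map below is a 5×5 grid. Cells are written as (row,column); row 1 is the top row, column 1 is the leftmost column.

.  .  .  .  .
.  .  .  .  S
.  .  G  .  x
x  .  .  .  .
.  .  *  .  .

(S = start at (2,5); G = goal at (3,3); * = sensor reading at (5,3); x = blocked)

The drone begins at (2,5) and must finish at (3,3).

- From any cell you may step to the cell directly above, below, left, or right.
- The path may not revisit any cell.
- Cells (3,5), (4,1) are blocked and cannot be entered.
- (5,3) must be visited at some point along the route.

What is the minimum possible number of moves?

7

Any route passes through (5,3) somewhere between (2,5) and (3,3). Summing Manhattan distances along the two legs ((2,5) → (5,3) → (3,3)) gives a lower bound of 5 + 2 = 7 moves.
A route of 7 moves achieves this: (2,5) → (2,4) → (3,4) → (4,4) → (5,4) → (5,3) → (4,3) → (3,3).
Since 7 matches the lower bound, it is optimal.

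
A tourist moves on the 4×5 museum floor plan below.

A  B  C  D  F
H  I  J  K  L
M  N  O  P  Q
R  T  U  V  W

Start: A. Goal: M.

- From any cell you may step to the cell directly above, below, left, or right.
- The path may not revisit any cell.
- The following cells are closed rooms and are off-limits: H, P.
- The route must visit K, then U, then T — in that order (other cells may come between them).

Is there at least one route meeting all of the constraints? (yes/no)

yes

One route that works: A → B → C → D → K → J → O → U → T → N → M.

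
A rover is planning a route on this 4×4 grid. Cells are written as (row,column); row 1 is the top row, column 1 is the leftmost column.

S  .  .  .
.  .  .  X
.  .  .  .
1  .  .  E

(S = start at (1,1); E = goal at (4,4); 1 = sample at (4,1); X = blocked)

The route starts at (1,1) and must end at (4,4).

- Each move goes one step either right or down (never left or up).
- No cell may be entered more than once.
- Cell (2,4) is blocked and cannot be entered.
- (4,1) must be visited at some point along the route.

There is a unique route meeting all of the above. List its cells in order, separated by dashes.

Moves only go right or down, so the column and row indices never decrease.
Route from (1,1): down 3 to (4,1), right 3 to (4,4) — 6 moves in all.
Check: all required cells visited.

(1,1) - (2,1) - (3,1) - (4,1) - (4,2) - (4,3) - (4,4)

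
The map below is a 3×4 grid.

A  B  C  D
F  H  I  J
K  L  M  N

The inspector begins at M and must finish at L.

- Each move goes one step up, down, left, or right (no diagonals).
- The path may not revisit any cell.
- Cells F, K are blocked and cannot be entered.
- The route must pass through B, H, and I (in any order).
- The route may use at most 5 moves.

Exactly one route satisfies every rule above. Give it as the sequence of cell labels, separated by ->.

Any route must reach B, H, and I and still end at L within 5 moves, so the order of the required stops is forced.
Route from M: up 2 to C, left 1 to B, down 2 to L — 5 moves in all.
Check: all required cells visited; 5 ≤ 5 moves.

M -> I -> C -> B -> H -> L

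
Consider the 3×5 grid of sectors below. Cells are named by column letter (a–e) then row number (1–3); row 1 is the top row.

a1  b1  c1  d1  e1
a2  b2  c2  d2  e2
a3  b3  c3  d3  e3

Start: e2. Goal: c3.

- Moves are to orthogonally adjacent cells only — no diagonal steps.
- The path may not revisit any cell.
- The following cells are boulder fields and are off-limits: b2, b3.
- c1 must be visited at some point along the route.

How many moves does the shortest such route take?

5

Any route passes through c1 somewhere between e2 and c3. Summing Manhattan distances along the two legs (e2 → c1 → c3) gives a lower bound of 3 + 2 = 5 moves.
A route of 5 moves achieves this: e2 → e1 → d1 → c1 → c2 → c3.
Since 5 matches the lower bound, it is optimal.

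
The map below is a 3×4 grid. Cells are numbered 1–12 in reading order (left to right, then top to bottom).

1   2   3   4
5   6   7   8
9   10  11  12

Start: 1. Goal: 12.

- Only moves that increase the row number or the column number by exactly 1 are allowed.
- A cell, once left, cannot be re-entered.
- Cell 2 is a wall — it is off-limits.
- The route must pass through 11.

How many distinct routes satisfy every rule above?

3

A right/down-only route from 1 to 12 makes exactly 2 down-moves and 3 right-moves in some order.
With no other constraints that would be C(5,2) = 10 routes.
Split at 11 and multiply the segment counts (each segment already excludes blocked cells): 1→11: 3; 11→12: 1; product = 3.
That gives 3 routes.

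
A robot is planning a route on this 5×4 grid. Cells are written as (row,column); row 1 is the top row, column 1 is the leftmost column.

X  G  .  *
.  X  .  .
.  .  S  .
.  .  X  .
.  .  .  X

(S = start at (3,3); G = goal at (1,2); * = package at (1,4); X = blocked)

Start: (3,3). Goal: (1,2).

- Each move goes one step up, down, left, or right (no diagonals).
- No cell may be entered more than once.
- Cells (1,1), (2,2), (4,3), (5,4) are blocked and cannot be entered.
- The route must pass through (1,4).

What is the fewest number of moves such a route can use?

Any route passes through (1,4) somewhere between (3,3) and (1,2). Summing Manhattan distances along the two legs ((3,3) → (1,4) → (1,2)) gives a lower bound of 3 + 2 = 5 moves.
A route of 5 moves achieves this: (3,3) → (2,3) → (2,4) → (1,4) → (1,3) → (1,2).
Since 5 matches the lower bound, it is optimal.

5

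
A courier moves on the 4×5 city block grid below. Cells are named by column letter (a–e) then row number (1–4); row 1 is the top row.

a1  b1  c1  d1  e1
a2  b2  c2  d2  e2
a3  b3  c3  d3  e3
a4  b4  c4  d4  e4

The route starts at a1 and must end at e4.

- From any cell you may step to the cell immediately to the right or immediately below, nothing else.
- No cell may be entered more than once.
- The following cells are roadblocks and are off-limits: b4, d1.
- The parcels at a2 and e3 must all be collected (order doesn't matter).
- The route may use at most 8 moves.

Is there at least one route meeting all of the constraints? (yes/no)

One route that works: a1 → a2 → a3 → b3 → c3 → d3 → e3 → e4.

yes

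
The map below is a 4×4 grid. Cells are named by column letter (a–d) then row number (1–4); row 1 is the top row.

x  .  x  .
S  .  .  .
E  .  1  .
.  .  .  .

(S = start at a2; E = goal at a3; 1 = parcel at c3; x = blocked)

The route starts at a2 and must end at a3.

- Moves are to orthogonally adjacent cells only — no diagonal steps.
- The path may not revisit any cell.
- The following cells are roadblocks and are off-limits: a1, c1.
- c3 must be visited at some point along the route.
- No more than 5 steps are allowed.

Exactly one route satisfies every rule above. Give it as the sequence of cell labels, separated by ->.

a2 -> b2 -> c2 -> c3 -> b3 -> a3

Any route must reach c3 and still end at a3 within 5 moves, so the order of the required stops is forced.
Route from a2: 2× right (reaching c2), down to c3, 2× left (reaching a3) — 5 moves in all.
Check: all required cells visited; 5 ≤ 5 moves.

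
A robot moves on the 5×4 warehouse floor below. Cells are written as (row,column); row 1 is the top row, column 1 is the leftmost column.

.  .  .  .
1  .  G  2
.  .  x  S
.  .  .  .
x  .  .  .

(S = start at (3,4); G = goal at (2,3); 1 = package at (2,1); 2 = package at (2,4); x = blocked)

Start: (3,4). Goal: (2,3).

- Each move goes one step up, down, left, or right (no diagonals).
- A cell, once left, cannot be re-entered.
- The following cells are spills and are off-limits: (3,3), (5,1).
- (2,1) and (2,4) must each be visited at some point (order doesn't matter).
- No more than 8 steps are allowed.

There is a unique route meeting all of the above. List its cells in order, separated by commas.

(3,4), (2,4), (1,4), (1,3), (1,2), (1,1), (2,1), (2,2), (2,3)

Any route must reach (2,1) and (2,4) and still end at (2,3) within 8 moves, so the order of the required stops is forced.
Route from (3,4): up 2 to (1,4), left 3 to (1,1), down 1 to (2,1), right 2 to (2,3) — 8 moves in all.
Check: all required cells visited; 8 ≤ 8 moves.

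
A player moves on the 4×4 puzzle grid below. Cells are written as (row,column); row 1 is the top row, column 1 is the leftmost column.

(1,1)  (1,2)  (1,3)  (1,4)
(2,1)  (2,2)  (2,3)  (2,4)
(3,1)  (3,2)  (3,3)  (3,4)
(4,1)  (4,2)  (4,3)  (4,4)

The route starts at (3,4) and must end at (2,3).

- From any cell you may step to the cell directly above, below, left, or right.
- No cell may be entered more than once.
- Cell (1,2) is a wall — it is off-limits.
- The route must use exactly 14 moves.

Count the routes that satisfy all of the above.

0

Need simple routes of exactly 14 moves from (3,4) to (2,3) (Manhattan distance 2, so 6 moves are spent on a detour and 6 undoing it).
No route satisfies every constraint, so the count is 0.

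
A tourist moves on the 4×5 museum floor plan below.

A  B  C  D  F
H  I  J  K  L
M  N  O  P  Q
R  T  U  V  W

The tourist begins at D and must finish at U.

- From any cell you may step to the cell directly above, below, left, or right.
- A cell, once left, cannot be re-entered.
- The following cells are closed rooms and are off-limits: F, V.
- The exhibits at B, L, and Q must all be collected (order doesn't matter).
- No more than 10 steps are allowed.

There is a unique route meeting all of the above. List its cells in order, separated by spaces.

D C B I J K L Q P O U

Any route must reach B, L, and Q and still end at U within 10 moves, so the order of the required stops is forced.
Route from D: left 2 to B, down 1 to I, right 3 to L, down 1 to Q, left 2 to O, down 1 to U — 10 moves in all.
Check: all required cells visited; 10 ≤ 10 moves.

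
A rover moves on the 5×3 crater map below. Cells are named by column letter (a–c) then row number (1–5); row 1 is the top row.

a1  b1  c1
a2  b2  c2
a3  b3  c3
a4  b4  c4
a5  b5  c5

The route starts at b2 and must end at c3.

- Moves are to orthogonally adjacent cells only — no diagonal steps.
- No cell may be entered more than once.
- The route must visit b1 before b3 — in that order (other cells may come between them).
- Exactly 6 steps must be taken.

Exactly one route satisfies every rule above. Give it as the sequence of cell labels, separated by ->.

b2 -> b1 -> a1 -> a2 -> a3 -> b3 -> c3

The waypoints must appear in the order b1, b3, with no cell reused.
Route from b2: up to b1, left to a1, 2× down (reaching a3), 2× right (reaching c3) — 6 moves in all.
Check: order respected (b1 at step 1, b3 at step 5); 6 moves as required.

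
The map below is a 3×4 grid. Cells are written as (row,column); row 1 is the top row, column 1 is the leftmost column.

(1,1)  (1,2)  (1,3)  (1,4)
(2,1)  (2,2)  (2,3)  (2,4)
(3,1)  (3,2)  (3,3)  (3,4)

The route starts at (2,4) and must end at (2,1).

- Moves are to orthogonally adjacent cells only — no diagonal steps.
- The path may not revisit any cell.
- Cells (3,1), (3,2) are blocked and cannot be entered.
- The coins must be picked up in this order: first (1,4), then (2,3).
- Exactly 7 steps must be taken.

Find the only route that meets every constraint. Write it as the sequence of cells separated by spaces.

(2,4) (1,4) (1,3) (2,3) (2,2) (1,2) (1,1) (2,1)

The waypoints must appear in the order (1,4), (2,3), with no cell reused.
Route from (2,4): up to (1,4), left to (1,3), down to (2,3), left to (2,2), up to (1,2), left to (1,1), down to (2,1) — 7 moves in all.
Check: order respected ((1,4) at step 1, (2,3) at step 3); 7 moves as required.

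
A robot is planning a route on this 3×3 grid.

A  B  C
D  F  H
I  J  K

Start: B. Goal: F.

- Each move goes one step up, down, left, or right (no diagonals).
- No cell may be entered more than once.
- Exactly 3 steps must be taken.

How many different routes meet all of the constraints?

2

Need simple routes of exactly 3 moves from B to F (Manhattan distance 1, so 1 moves are spent on a detour and 1 undoing it).
Enumerating: B A D F | B C H F.
That gives 2 routes.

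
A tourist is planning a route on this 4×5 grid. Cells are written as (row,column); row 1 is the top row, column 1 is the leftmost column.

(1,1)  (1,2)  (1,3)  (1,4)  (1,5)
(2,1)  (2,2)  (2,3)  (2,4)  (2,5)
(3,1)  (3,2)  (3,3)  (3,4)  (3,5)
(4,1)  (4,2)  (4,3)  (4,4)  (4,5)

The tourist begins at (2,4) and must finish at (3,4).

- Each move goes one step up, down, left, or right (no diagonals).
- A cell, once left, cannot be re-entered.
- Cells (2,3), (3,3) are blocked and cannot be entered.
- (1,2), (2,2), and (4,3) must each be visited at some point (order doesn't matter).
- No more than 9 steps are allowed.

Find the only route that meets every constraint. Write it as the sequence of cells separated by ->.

(2,4) -> (1,4) -> (1,3) -> (1,2) -> (2,2) -> (3,2) -> (4,2) -> (4,3) -> (4,4) -> (3,4)

The budget equals the shortest possible length, so every move has to be on a shortest route through the required cells.
Route from (2,4): up to (1,4), 2× left (reaching (1,2)), 3× down (reaching (4,2)), 2× right (reaching (4,4)), up to (3,4) — 9 moves in all.
Check: all required cells visited; 9 ≤ 9 moves.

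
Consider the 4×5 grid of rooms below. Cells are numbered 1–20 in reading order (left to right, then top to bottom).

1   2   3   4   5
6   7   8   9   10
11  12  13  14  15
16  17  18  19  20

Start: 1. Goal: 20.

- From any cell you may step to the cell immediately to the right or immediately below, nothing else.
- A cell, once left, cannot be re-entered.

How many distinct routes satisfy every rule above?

35

A right/down-only route from 1 to 20 makes exactly 3 down-moves and 4 right-moves in some order.
With no other constraints that would be C(7,3) = 35 routes.
That gives 35 routes.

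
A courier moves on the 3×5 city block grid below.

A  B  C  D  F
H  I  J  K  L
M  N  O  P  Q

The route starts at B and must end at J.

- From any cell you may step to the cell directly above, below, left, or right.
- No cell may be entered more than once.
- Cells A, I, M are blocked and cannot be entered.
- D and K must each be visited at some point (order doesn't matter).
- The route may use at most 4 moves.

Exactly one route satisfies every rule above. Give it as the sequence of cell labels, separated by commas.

The budget equals the shortest possible length, so every move has to be on a shortest route through the required cells.
Route from B: right 2 to D, down 1 to K, left 1 to J — 4 moves in all.
Check: all required cells visited; 4 ≤ 4 moves.

B, C, D, K, J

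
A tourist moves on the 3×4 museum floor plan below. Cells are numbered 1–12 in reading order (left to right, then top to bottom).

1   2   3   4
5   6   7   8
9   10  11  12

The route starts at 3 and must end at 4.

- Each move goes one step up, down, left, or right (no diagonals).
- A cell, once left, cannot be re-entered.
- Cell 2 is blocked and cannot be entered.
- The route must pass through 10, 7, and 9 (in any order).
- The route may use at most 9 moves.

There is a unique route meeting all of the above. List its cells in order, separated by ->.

3 -> 7 -> 6 -> 5 -> 9 -> 10 -> 11 -> 12 -> 8 -> 4

The budget equals the shortest possible length, so every move has to be on a shortest route through the required cells.
Route from 3: down to 7, 2× left (reaching 5), down to 9, 3× right (reaching 12), 2× up (reaching 4) — 9 moves in all.
Check: all required cells visited; 9 ≤ 9 moves.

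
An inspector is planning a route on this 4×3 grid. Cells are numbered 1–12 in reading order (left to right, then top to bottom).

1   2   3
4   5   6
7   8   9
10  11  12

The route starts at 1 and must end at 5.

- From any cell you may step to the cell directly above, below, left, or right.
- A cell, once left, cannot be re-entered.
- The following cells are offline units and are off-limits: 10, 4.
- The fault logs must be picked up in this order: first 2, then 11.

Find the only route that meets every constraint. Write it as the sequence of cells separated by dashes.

1 - 2 - 3 - 6 - 9 - 12 - 11 - 8 - 5

The waypoints must appear in the order 2, 11, with no cell reused.
Route from 1: right 2 to 3, down 3 to 12, left 1 to 11, up 2 to 5 — 8 moves in all.
Check: order respected (2 at step 1, 11 at step 6).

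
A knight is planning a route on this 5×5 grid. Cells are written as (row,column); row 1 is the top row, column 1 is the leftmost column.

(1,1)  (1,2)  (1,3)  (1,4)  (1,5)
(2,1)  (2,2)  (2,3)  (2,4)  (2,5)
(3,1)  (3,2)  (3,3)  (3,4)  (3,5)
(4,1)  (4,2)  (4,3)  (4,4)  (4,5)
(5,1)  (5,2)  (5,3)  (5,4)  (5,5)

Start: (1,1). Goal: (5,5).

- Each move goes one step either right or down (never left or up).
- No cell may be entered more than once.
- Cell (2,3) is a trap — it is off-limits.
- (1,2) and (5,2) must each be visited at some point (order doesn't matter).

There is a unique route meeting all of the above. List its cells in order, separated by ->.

(1,1) -> (1,2) -> (2,2) -> (3,2) -> (4,2) -> (5,2) -> (5,3) -> (5,4) -> (5,5)

Moves only go right or down, so the column and row indices never decrease.
Route from (1,1): right to (1,2), 4× down (reaching (5,2)), 3× right (reaching (5,5)) — 8 moves in all.
Check: all required cells visited.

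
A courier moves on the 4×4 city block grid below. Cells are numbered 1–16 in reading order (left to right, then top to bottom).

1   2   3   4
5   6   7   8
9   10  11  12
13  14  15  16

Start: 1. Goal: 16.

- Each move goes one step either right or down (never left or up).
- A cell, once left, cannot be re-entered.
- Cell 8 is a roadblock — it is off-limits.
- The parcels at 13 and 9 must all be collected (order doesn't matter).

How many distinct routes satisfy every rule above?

1

A right/down-only route from 1 to 16 makes exactly 3 down-moves and 3 right-moves in some order.
With no other constraints that would be C(6,3) = 20 routes.
A monotone route can only reach the required cells in the order 9, 13, so split there and multiply the segment counts (each segment already excludes blocked cells): 1→9: 1; 9→13: 1; 13→16: 1; product = 1.
That gives 1 route.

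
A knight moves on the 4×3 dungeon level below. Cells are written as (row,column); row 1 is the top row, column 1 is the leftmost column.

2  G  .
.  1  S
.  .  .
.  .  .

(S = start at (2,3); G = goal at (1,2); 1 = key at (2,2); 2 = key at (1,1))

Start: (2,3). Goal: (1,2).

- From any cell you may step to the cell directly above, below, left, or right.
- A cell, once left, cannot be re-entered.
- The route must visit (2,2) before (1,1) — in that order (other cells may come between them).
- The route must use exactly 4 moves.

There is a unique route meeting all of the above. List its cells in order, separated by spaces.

The waypoints must appear in the order (2,2), (1,1), with no cell reused.
Route from (2,3): 2× left (reaching (2,1)), up to (1,1), right to (1,2) — 4 moves in all.
Check: order respected (1 at step 1, 2 at step 3); 4 moves as required.

(2,3) (2,2) (2,1) (1,1) (1,2)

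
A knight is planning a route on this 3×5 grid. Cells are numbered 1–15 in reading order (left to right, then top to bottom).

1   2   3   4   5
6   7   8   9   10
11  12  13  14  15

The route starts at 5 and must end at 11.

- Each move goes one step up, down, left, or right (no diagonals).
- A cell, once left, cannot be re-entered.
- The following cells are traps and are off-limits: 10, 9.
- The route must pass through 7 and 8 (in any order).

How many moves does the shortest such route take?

Any route passes through 7 and 8 in some order between 5 and 11. Summing Manhattan distances along each leg and taking the cheapest ordering (5 → 8 → 7 → 11) gives a lower bound of 3 + 1 + 2 = 6 moves.
A route of 6 moves achieves this: 5 → 4 → 3 → 8 → 7 → 12 → 11.
Since 6 matches the lower bound, it is optimal.

6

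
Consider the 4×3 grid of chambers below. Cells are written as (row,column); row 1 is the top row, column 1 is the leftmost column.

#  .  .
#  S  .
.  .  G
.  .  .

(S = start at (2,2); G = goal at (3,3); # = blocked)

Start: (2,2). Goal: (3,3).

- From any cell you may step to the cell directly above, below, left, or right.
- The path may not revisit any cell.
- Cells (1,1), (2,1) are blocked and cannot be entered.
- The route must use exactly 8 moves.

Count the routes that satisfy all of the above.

0

Need simple routes of exactly 8 moves from (2,2) to (3,3) (Manhattan distance 2, so 3 moves are spent on a detour and 3 undoing it).
No route satisfies every constraint, so the count is 0.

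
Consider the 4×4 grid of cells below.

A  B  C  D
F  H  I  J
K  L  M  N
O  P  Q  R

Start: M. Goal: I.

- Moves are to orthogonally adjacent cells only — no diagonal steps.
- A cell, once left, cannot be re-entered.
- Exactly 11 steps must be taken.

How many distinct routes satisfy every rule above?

Need simple routes of exactly 11 moves from M to I (Manhattan distance 1, so 5 moves are spent on a detour and 5 undoing it).
Branch systematically from the start, pruning whenever the remaining move budget drops below the Manhattan distance to I or differs from it in parity. Grouping the completions by first move — via Q: 8; via L: 5; via N: 10 (no valid completion starts via I) — and summing: 8 + 5 + 10 = 23.
That gives 23 routes.

23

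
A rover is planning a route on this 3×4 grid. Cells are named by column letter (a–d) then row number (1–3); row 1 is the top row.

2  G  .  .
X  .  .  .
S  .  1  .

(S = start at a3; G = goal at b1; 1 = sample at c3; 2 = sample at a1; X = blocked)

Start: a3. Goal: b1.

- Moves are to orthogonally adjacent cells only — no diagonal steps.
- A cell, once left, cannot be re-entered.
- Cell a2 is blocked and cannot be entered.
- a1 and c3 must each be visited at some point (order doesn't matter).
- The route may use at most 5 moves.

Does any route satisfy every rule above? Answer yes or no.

no

a1 must be visited but has only one open neighbour (b1), and it is neither the start nor the goal — the route would have to enter and leave through b1, re-entering it.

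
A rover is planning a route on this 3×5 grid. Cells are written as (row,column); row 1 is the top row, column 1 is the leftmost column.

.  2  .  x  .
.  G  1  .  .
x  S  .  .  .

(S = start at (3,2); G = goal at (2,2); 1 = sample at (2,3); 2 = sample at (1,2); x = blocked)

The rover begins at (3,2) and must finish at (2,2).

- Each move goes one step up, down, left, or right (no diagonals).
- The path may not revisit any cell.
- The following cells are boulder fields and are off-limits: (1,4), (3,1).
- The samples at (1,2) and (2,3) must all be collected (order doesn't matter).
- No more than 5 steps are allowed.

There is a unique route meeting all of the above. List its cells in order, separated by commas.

(3,2), (3,3), (2,3), (1,3), (1,2), (2,2)

Any route must reach (1,2) and (2,3) and still end at (2,2) within 5 moves, so the order of the required stops is forced.
Route from (3,2): right 1 to (3,3), up 2 to (1,3), left 1 to (1,2), down 1 to (2,2) — 5 moves in all.
Check: all required cells visited; 5 ≤ 5 moves.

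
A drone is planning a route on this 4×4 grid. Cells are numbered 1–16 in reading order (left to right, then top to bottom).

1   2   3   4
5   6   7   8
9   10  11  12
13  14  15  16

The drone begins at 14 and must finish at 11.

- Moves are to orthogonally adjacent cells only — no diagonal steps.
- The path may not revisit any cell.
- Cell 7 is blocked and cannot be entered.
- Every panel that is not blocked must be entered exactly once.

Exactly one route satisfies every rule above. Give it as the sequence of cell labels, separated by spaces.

Need to visit all 15 open cells exactly once, starting at 14 and ending at 11.
Cell 3 has only two open neighbours (2 and 4), so the path must pass straight through it: one of those is the cell it's entered from and the other is where it exits.
Route from 14: left 1 to 13, up 1 to 9, right 1 to 10, up 1 to 6, left 1 to 5, up 1 to 1, right 3 to 4, down 3 to 16, left 1 to 15, up 1 to 11 — 14 moves in all.
Check: all 15 open cells covered.

14 13 9 10 6 5 1 2 3 4 8 12 16 15 11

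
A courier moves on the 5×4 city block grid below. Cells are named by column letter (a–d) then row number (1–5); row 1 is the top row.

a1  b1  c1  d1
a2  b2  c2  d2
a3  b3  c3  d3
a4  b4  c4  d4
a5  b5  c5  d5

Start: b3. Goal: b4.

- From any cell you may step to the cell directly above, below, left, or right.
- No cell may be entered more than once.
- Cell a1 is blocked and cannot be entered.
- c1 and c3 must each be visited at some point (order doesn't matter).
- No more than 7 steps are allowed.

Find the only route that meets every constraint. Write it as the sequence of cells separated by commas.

b3, b2, b1, c1, c2, c3, c4, b4

The 7-move cap with required stops at c1, c3 leaves no slack for detours.
Route from b3: up 2 to b1, right 1 to c1, down 3 to c4, left 1 to b4 — 7 moves in all.
Check: all required cells visited; 7 ≤ 7 moves.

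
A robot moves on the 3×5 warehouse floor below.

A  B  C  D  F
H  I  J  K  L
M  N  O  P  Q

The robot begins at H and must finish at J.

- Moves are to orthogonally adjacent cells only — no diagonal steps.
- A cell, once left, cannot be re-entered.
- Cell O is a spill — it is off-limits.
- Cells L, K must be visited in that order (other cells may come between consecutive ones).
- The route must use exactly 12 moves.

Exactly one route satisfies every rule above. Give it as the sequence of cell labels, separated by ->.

H -> M -> N -> I -> B -> C -> D -> F -> L -> Q -> P -> K -> J

The waypoints must appear in the order L, K, with no cell reused.
Route from H: down to M, right to N, 2× up (reaching B), 3× right (reaching F), 2× down (reaching Q), left to P, up to K, left to J — 12 moves in all.
Check: order respected (L at step 8, K at step 11); 12 moves as required.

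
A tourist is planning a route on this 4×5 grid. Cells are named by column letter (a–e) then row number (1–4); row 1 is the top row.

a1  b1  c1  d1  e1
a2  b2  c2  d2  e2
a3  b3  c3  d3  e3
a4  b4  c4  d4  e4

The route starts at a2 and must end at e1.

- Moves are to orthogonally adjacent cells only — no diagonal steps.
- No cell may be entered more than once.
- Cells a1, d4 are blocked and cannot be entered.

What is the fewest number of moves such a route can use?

The Manhattan distance from a2 to e1 is |2−1| + |1−5| = 5, so at least 5 moves are needed.
A route of 5 moves achieves this: a2 → b2 → b1 → c1 → d1 → e1.
Since 5 matches the lower bound, it is optimal.

5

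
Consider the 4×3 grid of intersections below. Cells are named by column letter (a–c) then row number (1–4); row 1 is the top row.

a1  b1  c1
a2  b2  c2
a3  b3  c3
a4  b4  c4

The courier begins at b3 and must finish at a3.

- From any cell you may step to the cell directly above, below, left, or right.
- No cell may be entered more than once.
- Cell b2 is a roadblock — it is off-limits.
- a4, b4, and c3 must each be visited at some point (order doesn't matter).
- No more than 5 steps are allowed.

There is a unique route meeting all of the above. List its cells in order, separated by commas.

b3, c3, c4, b4, a4, a3

The 5-move cap with required stops at a4, b4, c3 leaves no slack for detours.
Route from b3: right to c3, down to c4, 2× left (reaching a4), up to a3 — 5 moves in all.
Check: all required cells visited; 5 ≤ 5 moves.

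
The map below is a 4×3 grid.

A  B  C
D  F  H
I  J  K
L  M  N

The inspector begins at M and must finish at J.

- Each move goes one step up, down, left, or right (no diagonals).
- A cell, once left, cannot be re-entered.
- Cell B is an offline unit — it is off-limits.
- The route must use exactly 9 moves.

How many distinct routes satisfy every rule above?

0

Need simple routes of exactly 9 moves from M to J (Manhattan distance 1, so 4 moves are spent on a detour and 4 undoing it).
No route satisfies every constraint, so the count is 0.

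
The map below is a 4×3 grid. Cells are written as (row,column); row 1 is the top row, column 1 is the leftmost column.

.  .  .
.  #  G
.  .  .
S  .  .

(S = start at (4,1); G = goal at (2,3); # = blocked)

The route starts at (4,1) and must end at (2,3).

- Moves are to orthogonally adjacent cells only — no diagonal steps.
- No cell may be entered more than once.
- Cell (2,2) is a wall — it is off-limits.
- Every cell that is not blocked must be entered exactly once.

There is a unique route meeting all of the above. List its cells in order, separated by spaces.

Need to visit all 11 open cells exactly once, starting at (4,1) and ending at (2,3).
Cell (1,1) has only two open neighbours ((2,1) and (1,2)), so the path must pass straight through it: one of those is the cell it's entered from and the other is where it exits.
Route from (4,1): 2× right (reaching (4,3)), up to (3,3), 2× left (reaching (3,1)), 2× up (reaching (1,1)), 2× right (reaching (1,3)), down to (2,3) — 10 moves in all.
Check: all 11 open cells covered.

(4,1) (4,2) (4,3) (3,3) (3,2) (3,1) (2,1) (1,1) (1,2) (1,3) (2,3)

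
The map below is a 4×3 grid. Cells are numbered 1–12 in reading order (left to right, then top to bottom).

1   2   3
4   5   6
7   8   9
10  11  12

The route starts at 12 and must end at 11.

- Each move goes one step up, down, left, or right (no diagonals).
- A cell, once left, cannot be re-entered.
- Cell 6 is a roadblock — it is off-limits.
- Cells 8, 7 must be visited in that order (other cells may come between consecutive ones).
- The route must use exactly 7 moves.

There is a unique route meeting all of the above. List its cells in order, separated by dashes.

12 - 9 - 8 - 5 - 4 - 7 - 10 - 11

The waypoints must appear in the order 8, 7, with no cell reused.
Route from 12: up to 9, left to 8, up to 5, left to 4, 2× down (reaching 10), right to 11 — 7 moves in all.
Check: order respected (8 at step 2, 7 at step 5); 7 moves as required.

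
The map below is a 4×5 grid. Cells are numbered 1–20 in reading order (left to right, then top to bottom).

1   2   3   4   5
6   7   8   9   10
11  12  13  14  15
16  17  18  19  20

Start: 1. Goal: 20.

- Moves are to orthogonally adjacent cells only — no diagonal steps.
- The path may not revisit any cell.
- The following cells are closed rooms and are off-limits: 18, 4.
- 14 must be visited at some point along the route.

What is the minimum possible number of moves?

7

Any route passes through 14 somewhere between 1 and 20. Summing Manhattan distances along the two legs (1 → 14 → 20) gives a lower bound of 5 + 2 = 7 moves.
A route of 7 moves achieves this: 1 → 6 → 11 → 12 → 13 → 14 → 19 → 20.
Since 7 matches the lower bound, it is optimal.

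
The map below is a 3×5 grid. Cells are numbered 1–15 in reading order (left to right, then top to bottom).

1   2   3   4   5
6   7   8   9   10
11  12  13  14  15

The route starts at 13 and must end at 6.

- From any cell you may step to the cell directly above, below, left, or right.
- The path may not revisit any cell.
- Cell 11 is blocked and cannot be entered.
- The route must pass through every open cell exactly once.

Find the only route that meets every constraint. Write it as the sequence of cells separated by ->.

Need to visit all 14 open cells exactly once, starting at 13 and ending at 6.
Cell 5 has only two open neighbours (10 and 4), so the path must pass straight through it: one of those is the cell it's entered from and the other is where it exits.
Route from 13: left to 12, up to 7, 2× right (reaching 9), down to 14, right to 15, 2× up (reaching 5), 4× left (reaching 1), down to 6 — 13 moves in all.
Check: all 14 open cells covered.

13 -> 12 -> 7 -> 8 -> 9 -> 14 -> 15 -> 10 -> 5 -> 4 -> 3 -> 2 -> 1 -> 6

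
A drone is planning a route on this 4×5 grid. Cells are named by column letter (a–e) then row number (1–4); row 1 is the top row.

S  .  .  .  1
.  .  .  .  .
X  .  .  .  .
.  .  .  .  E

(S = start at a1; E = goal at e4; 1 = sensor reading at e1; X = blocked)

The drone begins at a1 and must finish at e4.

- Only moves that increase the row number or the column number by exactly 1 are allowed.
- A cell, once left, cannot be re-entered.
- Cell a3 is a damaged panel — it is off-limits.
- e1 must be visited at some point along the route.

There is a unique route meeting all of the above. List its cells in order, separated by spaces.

a1 b1 c1 d1 e1 e2 e3 e4

Moves only go right or down, so the column and row indices never decrease.
Route from a1: right 4 to e1, down 3 to e4 — 7 moves in all.
Check: all required cells visited.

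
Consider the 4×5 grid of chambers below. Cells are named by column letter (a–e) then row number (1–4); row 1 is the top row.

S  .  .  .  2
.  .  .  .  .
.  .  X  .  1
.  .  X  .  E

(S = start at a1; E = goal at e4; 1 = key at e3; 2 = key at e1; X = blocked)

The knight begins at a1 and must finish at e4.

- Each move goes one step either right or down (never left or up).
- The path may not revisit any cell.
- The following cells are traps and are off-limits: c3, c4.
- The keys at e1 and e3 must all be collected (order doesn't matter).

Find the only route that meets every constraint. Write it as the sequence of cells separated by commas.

a1, b1, c1, d1, e1, e2, e3, e4

Moves only go right or down, so the column and row indices never decrease.
Route from a1: right 4 to e1, down 3 to e4 — 7 moves in all.
Check: all required cells visited.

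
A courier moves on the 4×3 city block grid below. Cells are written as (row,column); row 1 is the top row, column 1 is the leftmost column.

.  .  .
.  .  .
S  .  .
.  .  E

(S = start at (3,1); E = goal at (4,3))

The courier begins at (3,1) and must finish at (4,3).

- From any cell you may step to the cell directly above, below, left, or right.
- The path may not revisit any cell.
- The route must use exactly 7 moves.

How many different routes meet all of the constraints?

8

Need simple routes of exactly 7 moves from (3,1) to (4,3) (Manhattan distance 3, so 2 moves are spent on a detour and 2 undoing it).
Enumerating: (3,1) (2,1) (1,1) (1,2) (2,2) (3,2) (4,2) (4,3) | (3,1) (2,1) (1,1) (1,2) (2,2) (3,2) (3,3) (4,3) | (3,1) (2,1) (1,1) (1,2) (2,2) (2,3) (3,3) (4,3) | (3,1) (2,1) (1,1) (1,2) (1,3) (2,3) (3,3) (4,3) | (3,1) (2,1) (2,2) (1,2) (1,3) (2,3) (3,3) (4,3) | (3,1) (2,1) (2,2) (2,3) (3,3) (3,2) (4,2) (4,3) | (3,1) (4,1) (4,2) (3,2) (2,2) (2,3) (3,3) (4,3) | (3,1) (3,2) (2,2) (1,2) (1,3) (2,3) (3,3) (4,3).
That gives 8 routes.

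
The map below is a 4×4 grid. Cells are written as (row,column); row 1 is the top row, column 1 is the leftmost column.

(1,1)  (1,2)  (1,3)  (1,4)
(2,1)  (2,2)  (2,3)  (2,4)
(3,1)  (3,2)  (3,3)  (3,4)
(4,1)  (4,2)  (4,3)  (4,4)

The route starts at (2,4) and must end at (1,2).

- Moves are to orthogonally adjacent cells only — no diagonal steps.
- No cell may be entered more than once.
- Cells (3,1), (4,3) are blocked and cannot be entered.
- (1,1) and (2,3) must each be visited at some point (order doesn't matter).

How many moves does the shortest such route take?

5

Any route passes through (1,1) and (2,3) in some order between (2,4) and (1,2). Summing Manhattan distances along each leg and taking the cheapest ordering ((2,4) → (2,3) → (1,1) → (1,2)) gives a lower bound of 1 + 3 + 1 = 5 moves.
A route of 5 moves achieves this: (2,4) → (2,3) → (2,2) → (2,1) → (1,1) → (1,2).
Since 5 matches the lower bound, it is optimal.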